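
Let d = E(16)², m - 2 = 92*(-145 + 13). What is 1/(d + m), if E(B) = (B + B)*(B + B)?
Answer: 1/1036434 ≈ 9.6485e-7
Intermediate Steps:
E(B) = 4*B² (E(B) = (2*B)*(2*B) = 4*B²)
m = -12142 (m = 2 + 92*(-145 + 13) = 2 + 92*(-132) = 2 - 12144 = -12142)
d = 1048576 (d = (4*16²)² = (4*256)² = 1024² = 1048576)
1/(d + m) = 1/(1048576 - 12142) = 1/1036434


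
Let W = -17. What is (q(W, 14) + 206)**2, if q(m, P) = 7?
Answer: 45369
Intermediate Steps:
(q(W, 14) + 206)**2 = (7 + 206)**2 = 213**2 = 45369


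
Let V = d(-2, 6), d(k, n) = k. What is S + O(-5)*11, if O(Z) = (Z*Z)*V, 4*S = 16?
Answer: -546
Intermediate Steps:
V = -2
S = 4 (S = (¼)*16 = 4)
O(Z) = -2*Z² (O(Z) = (Z*Z)*(-2) = Z²*(-2) = -2*Z²)
S + O(-5)*11 = 4 - 2*(-5)²*11 = 4 - 2*25*11 = 4 - 50*11 = 4 - 550 = -546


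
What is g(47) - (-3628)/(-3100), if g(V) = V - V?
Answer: -907/775 ≈ -1.1703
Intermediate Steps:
g(V) = 0
g(47) - (-3628)/(-3100) = 0 - (-3628)/(-3100) = 0 - (-3628)*(-1)/3100 = 0 - 1*907/775 = 0 - 907/775 = -907/775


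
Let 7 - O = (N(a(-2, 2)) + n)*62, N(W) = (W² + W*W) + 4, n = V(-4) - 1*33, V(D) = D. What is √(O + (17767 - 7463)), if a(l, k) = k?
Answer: √11861 ≈ 108.91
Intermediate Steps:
n = -37 (n = -4 - 1*33 = -4 - 33 = -37)
N(W) = 4 + 2*W² (N(W) = (W² + W²) + 4 = 2*W² + 4 = 4 + 2*W²)
O = 1557 (O = 7 - ((4 + 2*2²) - 37)*62 = 7 - ((4 + 2*4) - 37)*62 = 7 - ((4 + 8) - 37)*62 = 7 - (12 - 37)*62 = 7 - (-25)*62 = 7 - 1*(-1550) = 7 + 1550 = 1557)
√(O + (17767 - 7463)) = √(1557 + (17767 - 7463)) = √(1557 + 10304) = √11861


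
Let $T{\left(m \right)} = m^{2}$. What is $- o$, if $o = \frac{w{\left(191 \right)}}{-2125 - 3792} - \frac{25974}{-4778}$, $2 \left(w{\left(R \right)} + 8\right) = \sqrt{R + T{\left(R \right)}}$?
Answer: $- \frac{76863191}{14135713} + \frac{4 \sqrt{573}}{5917} \approx -5.4213$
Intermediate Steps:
$w{\left(R \right)} = -8 + \frac{\sqrt{R + R^{2}}}{2}$
$o = \frac{76863191}{14135713} - \frac{4 \sqrt{573}}{5917}$ ($o = \frac{-8 + \frac{\sqrt{191 \left(1 + 191\right)}}{2}}{-2125 - 3792} - \frac{25974}{-4778} = \frac{-8 + \frac{\sqrt{191 \cdot 192}}{2}}{-5917} - - \frac{12987}{2389} = \left(-8 + \frac{\sqrt{36672}}{2}\right) \left(- \frac{1}{5917}\right) + \frac{12987}{2389} = \left(-8 + \frac{8 \sqrt{573}}{2}\right) \left(- \frac{1}{5917}\right) + \frac{12987}{2389} = \left(-8 + 4 \sqrt{573}\right) \left(- \frac{1}{5917}\right) + \frac{12987}{2389} = \left(\frac{8}{5917} - \frac{4 \sqrt{573}}{5917}\right) + \frac{12987}{2389} = \frac{76863191}{14135713} - \frac{4 \sqrt{573}}{5917} \approx 5.4213$)
$- o = - (\frac{76863191}{14135713} - \frac{4 \sqrt{573}}{5917}) = - \frac{76863191}{14135713} + \frac{4 \sqrt{573}}{5917}$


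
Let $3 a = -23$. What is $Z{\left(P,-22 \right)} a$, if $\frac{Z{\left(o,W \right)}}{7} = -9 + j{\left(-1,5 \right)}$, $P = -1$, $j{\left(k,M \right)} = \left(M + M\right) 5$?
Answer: $- \frac{6601}{3} \approx -2200.3$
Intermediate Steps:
$a = - \frac{23}{3}$ ($a = \frac{1}{3} \left(-23\right) = - \frac{23}{3} \approx -7.6667$)
$j{\left(k,M \right)} = 10 M$ ($j{\left(k,M \right)} = 2 M 5 = 10 M$)
$Z{\left(o,W \right)} = 287$ ($Z{\left(o,W \right)} = 7 \left(-9 + 10 \cdot 5\right) = 7 \left(-9 + 50\right) = 7 \cdot 41 = 287$)
$Z{\left(P,-22 \right)} a = 287 \left(- \frac{23}{3}\right) = - \frac{6601}{3}$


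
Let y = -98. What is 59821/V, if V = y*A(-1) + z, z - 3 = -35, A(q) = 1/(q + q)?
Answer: 59821/17 ≈ 3518.9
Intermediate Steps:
A(q) = 1/(2*q)
z = -32 (z = 3 - 35 = -32)
V = 17 (V = -49/(-1) - 32 = -49*(-1) - 32 = -98*(-1/2) - 32 = 49 - 32 = 17)
59821/V = 59821/17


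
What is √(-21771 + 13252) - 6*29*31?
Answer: -5394 + I*√8519 ≈ -5394.0 + 92.298*I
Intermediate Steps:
√(-21771 + 13252) - 6*29*31 = √(-8519) - 174*31 = I*√8519 - 5394 = -5394 + I*√8519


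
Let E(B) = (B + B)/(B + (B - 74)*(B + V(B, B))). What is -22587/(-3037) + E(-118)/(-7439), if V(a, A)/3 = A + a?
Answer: 225657168773/30341382349 ≈ 7.4373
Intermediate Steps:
V(a, A) = 3*A + 3*a (V(a, A) = 3*(A + a) = 3*A + 3*a)
E(B) = 2*B/(B + 7*B*(-74 + B)) (E(B) = (B + B)/(B + (B - 74)*(B + (3*B + 3*B))) = (2*B)/(B + (-74 + B)*(B + 6*B)) = (2*B)/(B + (-74 + B)*(7*B)) = (2*B)/(B + 7*B*(-74 + B)) = 2*B/(B + 7*B*(-74 + B)))
-22587/(-3037) + E(-118)/(-7439) = -22587/(-3037) + (2/(-517 + 7*(-118)))/(-7439) = -22587*(-1/3037) + (2/(-517 - 826))*(-1/7439) = 22587/3037 + (2/(-1343))*(-1/7439) = 22587/3037 + (2*(-1/1343))*(-1/7439) = 22587/3037 - 2/1343*(-1/7439) = 22587/3037 + 2/9990577 = 225657168773/30341382349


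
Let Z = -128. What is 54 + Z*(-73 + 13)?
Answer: 7734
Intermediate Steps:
54 + Z*(-73 + 13) = 54 - 128*(-73 + 13) = 54 - 128*(-60) = 54 + 7680 = 7734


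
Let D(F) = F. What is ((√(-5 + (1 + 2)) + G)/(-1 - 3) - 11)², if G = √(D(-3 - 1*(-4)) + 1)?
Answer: 121 + I/4 + 11*√2*(1 + I)/2 ≈ 128.78 + 8.0282*I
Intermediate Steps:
G = √2 (G = √((-3 - 1*(-4)) + 1) = √((-3 + 4) + 1) = √(1 + 1) = √2 ≈ 1.4142)
((√(-5 + (1 + 2)) + G)/(-1 - 3) - 11)² = ((√(-5 + (1 + 2)) + √2)/(-1 - 3) - 11)² = ((√(-5 + 3) + √2)/(-4) - 11)² = ((√(-2) + √2)*(-¼) - 11)² = ((I*√2 + √2)*(-¼) - 11)² = ((√2 + I*√2)*(-¼) - 11)² = ((-√2/4 - I*√2/4) - 11)² = (-11 - √2/4 - I*√2/4)²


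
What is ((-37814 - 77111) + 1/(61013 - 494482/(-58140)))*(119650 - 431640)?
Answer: 9086258601896394850/253413593 ≈ 3.5855e+10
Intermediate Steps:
((-37814 - 77111) + 1/(61013 - 494482/(-58140)))*(119650 - 431640) = (-114925 + 1/(61013 - 494482*(-1/58140)))*(-311990) = (-114925 + 1/(61013 + 247241/29070))*(-311990) = (-114925 + 1/(1773895151/29070))*(-311990) = (-114925 + 29070/1773895151)*(-311990) = -203864900199605/1773895151*(-311990) = 9086258601896394850/253413593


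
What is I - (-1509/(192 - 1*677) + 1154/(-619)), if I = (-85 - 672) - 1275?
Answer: -610411261/300215 ≈ -2033.2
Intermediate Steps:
I = -2032 (I = -757 - 1275 = -2032)
I - (-1509/(192 - 1*677) + 1154/(-619)) = -2032 - (-1509/(192 - 1*677) + 1154/(-619)) = -2032 - (-1509/(192 - 677) + 1154*(-1/619)) = -2032 - (-1509/(-485) - 1154/619) = -2032 - (-1509*(-1/485) - 1154/619) = -2032 - (1509/485 - 1154/619) = -2032 - 1*374381/300215 = -2032 - 374381/300215 = -610411261/300215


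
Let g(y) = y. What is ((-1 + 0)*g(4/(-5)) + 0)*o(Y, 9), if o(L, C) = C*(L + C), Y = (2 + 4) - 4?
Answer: 396/5 ≈ 79.200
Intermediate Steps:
Y = 2 (Y = 6 - 4 = 2)
o(L, C) = C*(C + L)
((-1 + 0)*g(4/(-5)) + 0)*o(Y, 9) = ((-1 + 0)*(4/(-5)) + 0)*(9*(9 + 2)) = (-4*(-1)/5 + 0)*(9*11) = (-1*(-⅘) + 0)*99 = (⅘ + 0)*99 = (⅘)*99 = 396/5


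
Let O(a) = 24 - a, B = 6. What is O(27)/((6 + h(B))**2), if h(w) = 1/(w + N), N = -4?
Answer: -12/169 ≈ -0.071006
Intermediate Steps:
h(w) = 1/(-4 + w) (h(w) = 1/(w - 4) = 1/(-4 + w))
O(27)/((6 + h(B))**2) = (24 - 1*27)/((6 + 1/(-4 + 6))**2) = (24 - 27)/((6 + 1/2)**2) = -3/(6 + 1/2)**2 = -3/((13/2)**2) = -3/169/4 = -3*4/169 = -12/169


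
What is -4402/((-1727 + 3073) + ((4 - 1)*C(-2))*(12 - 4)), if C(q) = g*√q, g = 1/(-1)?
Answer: -1481273/453217 - 26412*I*√2/453217 ≈ -3.2684 - 0.082416*I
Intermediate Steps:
g = -1
C(q) = -√q
-4402/((-1727 + 3073) + ((4 - 1)*C(-2))*(12 - 4)) = -4402/((-1727 + 3073) + ((4 - 1)*(-√(-2)))*(12 - 4)) = -4402/(1346 + (3*(-I*√2))*8) = -4402/(1346 - 3*I*√2*8) = -4402/(1346 - 24*I*√2)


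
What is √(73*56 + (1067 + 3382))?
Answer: √8537 ≈ 92.396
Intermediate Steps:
√(73*56 + (1067 + 3382)) = √(4088 + 4449) = √8537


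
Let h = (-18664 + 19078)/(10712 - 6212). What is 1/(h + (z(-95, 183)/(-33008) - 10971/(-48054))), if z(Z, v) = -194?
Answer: 16522567000/5389380789 ≈ 3.0658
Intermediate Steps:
h = 23/250 (h = 414/4500 = 414*(1/4500) = 23/250 ≈ 0.092000)
1/(h + (z(-95, 183)/(-33008) - 10971/(-48054))) = 1/(23/250 + (-194/(-33008) - 10971/(-48054))) = 1/(23/250 + (-194*(-1/33008) - 10971*(-1/48054))) = 1/(23/250 + (97/16504 + 3657/16018)) = 1/(23/250 + 30954437/132180536) = 1/(5389380789/16522567000) = 16522567000/5389380789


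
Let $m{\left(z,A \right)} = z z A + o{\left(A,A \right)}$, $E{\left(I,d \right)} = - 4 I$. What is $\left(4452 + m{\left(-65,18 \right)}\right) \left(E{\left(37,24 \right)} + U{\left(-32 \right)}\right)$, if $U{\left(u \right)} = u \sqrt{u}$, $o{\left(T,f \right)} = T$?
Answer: $-11916960 - 10306560 i \sqrt{2} \approx -1.1917 \cdot 10^{7} - 1.4576 \cdot 10^{7} i$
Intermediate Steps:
$U{\left(u \right)} = u^{\frac{3}{2}}$
$m{\left(z,A \right)} = A + A z^{2}$ ($m{\left(z,A \right)} = z z A + A = z^{2} A + A = A z^{2} + A = A + A z^{2}$)
$\left(4452 + m{\left(-65,18 \right)}\right) \left(E{\left(37,24 \right)} + U{\left(-32 \right)}\right) = \left(4452 + 18 \left(1 + \left(-65\right)^{2}\right)\right) \left(\left(-4\right) 37 + \left(-32\right)^{\frac{3}{2}}\right) = \left(4452 + 18 \left(1 + 4225\right)\right) \left(-148 - 128 i \sqrt{2}\right) = \left(4452 + 18 \cdot 4226\right) \left(-148 - 128 i \sqrt{2}\right) = \left(4452 + 76068\right) \left(-148 - 128 i \sqrt{2}\right) = 80520 \left(-148 - 128 i \sqrt{2}\right) = -11916960 - 10306560 i \sqrt{2}$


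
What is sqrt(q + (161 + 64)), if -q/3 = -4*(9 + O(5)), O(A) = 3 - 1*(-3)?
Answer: 9*sqrt(5) ≈ 20.125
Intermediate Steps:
O(A) = 6 (O(A) = 3 + 3 = 6)
q = 180 (q = -(-12)*(9 + 6) = -(-12)*15 = -3*(-60) = 180)
sqrt(q + (161 + 64)) = sqrt(180 + (161 + 64)) = sqrt(180 + 225) = sqrt(405) = 9*sqrt(5)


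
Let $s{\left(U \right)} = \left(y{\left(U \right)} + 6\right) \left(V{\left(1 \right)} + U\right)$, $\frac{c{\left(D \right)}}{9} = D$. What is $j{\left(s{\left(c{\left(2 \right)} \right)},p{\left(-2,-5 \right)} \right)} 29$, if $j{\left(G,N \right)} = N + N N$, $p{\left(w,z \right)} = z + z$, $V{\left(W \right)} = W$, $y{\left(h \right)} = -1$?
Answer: $2610$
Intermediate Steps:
$p{\left(w,z \right)} = 2 z$
$c{\left(D \right)} = 9 D$
$s{\left(U \right)} = 5 + 5 U$ ($s{\left(U \right)} = \left(-1 + 6\right) \left(1 + U\right) = 5 \left(1 + U\right) = 5 + 5 U$)
$j{\left(G,N \right)} = N + N^{2}$
$j{\left(s{\left(c{\left(2 \right)} \right)},p{\left(-2,-5 \right)} \right)} 29 = 2 \left(-5\right) \left(1 + 2 \left(-5\right)\right) 29 = - 10 \left(1 - 10\right) 29 = \left(-10\right) \left(-9\right) 29 = 90 \cdot 29 = 2610$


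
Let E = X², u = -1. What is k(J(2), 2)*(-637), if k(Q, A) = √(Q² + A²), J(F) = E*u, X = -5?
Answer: -637*√629 ≈ -15976.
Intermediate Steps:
E = 25 (E = (-5)² = 25)
J(F) = -25 (J(F) = 25*(-1) = -25)
k(Q, A) = √(A² + Q²)
k(J(2), 2)*(-637) = √(2² + (-25)²)*(-637) = √(4 + 625)*(-637) = √629*(-637) = -637*√629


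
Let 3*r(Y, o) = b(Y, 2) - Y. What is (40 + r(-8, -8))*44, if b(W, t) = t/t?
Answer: 1892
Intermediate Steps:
b(W, t) = 1
r(Y, o) = ⅓ - Y/3 (r(Y, o) = (1 - Y)/3 = ⅓ - Y/3)
(40 + r(-8, -8))*44 = (40 + (⅓ - ⅓*(-8)))*44 = (40 + (⅓ + 8/3))*44 = (40 + 3)*44 = 43*44 = 1892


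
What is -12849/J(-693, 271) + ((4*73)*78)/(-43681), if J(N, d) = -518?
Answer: 549459201/22626758 ≈ 24.284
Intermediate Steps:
-12849/J(-693, 271) + ((4*73)*78)/(-43681) = -12849/(-518) + ((4*73)*78)/(-43681) = -12849*(-1/518) + (292*78)*(-1/43681) = 12849/518 + 22776*(-1/43681) = 12849/518 - 22776/43681 = 549459201/22626758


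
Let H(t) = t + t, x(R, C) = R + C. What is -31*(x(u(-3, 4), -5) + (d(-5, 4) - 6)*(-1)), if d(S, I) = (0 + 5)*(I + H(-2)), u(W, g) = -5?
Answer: 124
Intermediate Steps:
x(R, C) = C + R
H(t) = 2*t
d(S, I) = -20 + 5*I (d(S, I) = (0 + 5)*(I + 2*(-2)) = 5*(I - 4) = 5*(-4 + I) = -20 + 5*I)
-31*(x(u(-3, 4), -5) + (d(-5, 4) - 6)*(-1)) = -31*((-5 - 5) + ((-20 + 5*4) - 6)*(-1)) = -31*(-10 + ((-20 + 20) - 6)*(-1)) = -31*(-10 + (0 - 6)*(-1)) = -31*(-10 - 6*(-1)) = -31*(-10 + 6) = -31*(-4) = 124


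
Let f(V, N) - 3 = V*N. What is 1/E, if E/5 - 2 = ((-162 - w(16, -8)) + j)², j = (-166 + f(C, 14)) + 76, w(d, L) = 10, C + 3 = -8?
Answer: 1/852855 ≈ 1.1725e-6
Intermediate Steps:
C = -11 (C = -3 - 8 = -11)
f(V, N) = 3 + N*V (f(V, N) = 3 + V*N = 3 + N*V)
j = -241 (j = (-166 + (3 + 14*(-11))) + 76 = (-166 + (3 - 154)) + 76 = (-166 - 151) + 76 = -317 + 76 = -241)
E = 852855 (E = 10 + 5*((-162 - 1*10) - 241)² = 10 + 5*((-162 - 10) - 241)² = 10 + 5*(-172 - 241)² = 10 + 5*(-413)² = 10 + 5*170569 = 10 + 852845 = 852855)
1/E = 1/852855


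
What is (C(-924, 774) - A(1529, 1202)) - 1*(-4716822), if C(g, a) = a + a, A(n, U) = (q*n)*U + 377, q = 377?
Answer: -688154473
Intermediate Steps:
A(n, U) = 377 + 377*U*n (A(n, U) = (377*n)*U + 377 = 377*U*n + 377 = 377 + 377*U*n)
C(g, a) = 2*a
(C(-924, 774) - A(1529, 1202)) - 1*(-4716822) = (2*774 - (377 + 377*1202*1529)) - 1*(-4716822) = (1548 - (377 + 692872466)) + 4716822 = (1548 - 1*692872843) + 4716822 = (1548 - 692872843) + 4716822 = -692871295 + 4716822 = -688154473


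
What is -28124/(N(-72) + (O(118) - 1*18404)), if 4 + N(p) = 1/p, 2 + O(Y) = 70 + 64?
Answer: 2024928/1315873 ≈ 1.5388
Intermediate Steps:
O(Y) = 132 (O(Y) = -2 + (70 + 64) = -2 + 134 = 132)
N(p) = -4 + 1/p
-28124/(N(-72) + (O(118) - 1*18404)) = -28124/((-4 + 1/(-72)) + (132 - 1*18404)) = -28124/((-4 - 1/72) + (132 - 18404)) = -28124/(-289/72 - 18272) = -28124/(-1315873/72) = -28124*(-72/1315873) = 2024928/1315873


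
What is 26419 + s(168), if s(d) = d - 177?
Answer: 26410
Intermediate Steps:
s(d) = -177 + d
26419 + s(168) = 26419 + (-177 + 168) = 26419 - 9 = 26410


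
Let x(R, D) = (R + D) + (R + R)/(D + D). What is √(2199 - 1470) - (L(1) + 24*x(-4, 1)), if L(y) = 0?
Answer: 195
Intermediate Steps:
x(R, D) = D + R + R/D (x(R, D) = (D + R) + (2*R)/((2*D)) = (D + R) + (2*R)*(1/(2*D)) = (D + R) + R/D = D + R + R/D)
√(2199 - 1470) - (L(1) + 24*x(-4, 1)) = √(2199 - 1470) - (0 + 24*(1 - 4 - 4/1)) = √729 - (0 + 24*(1 - 4 - 4*1)) = 27 - (0 + 24*(1 - 4 - 4)) = 27 - (0 + 24*(-7)) = 27 - (0 - 168) = 27 - 1*(-168) = 27 + 168 = 195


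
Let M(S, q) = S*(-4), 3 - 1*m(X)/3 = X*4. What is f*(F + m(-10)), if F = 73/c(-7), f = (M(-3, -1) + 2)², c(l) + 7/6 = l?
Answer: 23532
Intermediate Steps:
c(l) = -7/6 + l
m(X) = 9 - 12*X (m(X) = 9 - 3*X*4 = 9 - 12*X)
M(S, q) = -4*S
f = 196 (f = (-4*(-3) + 2)² = (12 + 2)² = 14² = 196)
F = -438/49 (F = 73/(-7/6 - 7) = 73/(-49/6) = 73*(-6/49) = -438/49 ≈ -8.9388)
f*(F + m(-10)) = 196*(-438/49 + (9 - 12*(-10))) = 196*(-438/49 + (9 + 120)) = 196*(-438/49 + 129) = 196*(5883/49) = 23532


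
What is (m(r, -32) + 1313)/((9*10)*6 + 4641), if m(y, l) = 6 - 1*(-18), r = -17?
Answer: 1337/5181 ≈ 0.25806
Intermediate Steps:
m(y, l) = 24 (m(y, l) = 6 + 18 = 24)
(m(r, -32) + 1313)/((9*10)*6 + 4641) = (24 + 1313)/((9*10)*6 + 4641) = 1337/(90*6 + 4641) = 1337/(540 + 4641) = 1337/5181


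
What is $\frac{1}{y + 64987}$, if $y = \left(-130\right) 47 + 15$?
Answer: $\frac{1}{58892} \approx 1.698 \cdot 10^{-5}$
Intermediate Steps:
$y = -6095$ ($y = -6110 + 15 = -6095$)
$\frac{1}{y + 64987} = \frac{1}{-6095 + 64987} = \frac{1}{58892}$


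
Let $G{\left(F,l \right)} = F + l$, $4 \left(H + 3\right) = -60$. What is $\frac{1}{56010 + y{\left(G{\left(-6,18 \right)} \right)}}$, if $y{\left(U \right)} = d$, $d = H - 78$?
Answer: $\frac{1}{55914} \approx 1.7885 \cdot 10^{-5}$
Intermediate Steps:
$H = -18$ ($H = -3 + \frac{1}{4} \left(-60\right) = -3 - 15 = -18$)
$d = -96$ ($d = -18 - 78 = -96$)
$y{\left(U \right)} = -96$
$\frac{1}{56010 + y{\left(G{\left(-6,18 \right)} \right)}} = \frac{1}{56010 - 96} = \frac{1}{55914}$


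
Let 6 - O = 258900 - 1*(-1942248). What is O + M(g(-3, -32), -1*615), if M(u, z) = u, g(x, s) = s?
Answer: -2201174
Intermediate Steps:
O = -2201142 (O = 6 - (258900 - 1*(-1942248)) = 6 - (258900 + 1942248) = 6 - 1*2201148 = 6 - 2201148 = -2201142)
O + M(g(-3, -32), -1*615) = -2201142 - 32 = -2201174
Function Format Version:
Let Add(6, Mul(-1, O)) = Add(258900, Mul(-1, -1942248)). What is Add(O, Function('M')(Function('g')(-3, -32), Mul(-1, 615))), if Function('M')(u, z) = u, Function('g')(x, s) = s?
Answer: -2201174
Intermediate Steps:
O = -2201142 (O = Add(6, Mul(-1, Add(258900, Mul(-1, -1942248)))) = Add(6, Mul(-1, Add(258900, 1942248))) = Add(6, Mul(-1, 2201148)) = Add(6, -2201148) = -2201142)
Add(O, Function('M')(Function('g')(-3, -32), Mul(-1, 615))) = Add(-2201142, -32) = -2201174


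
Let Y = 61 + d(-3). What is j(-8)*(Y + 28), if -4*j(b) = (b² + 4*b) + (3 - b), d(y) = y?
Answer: -1849/2 ≈ -924.50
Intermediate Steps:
j(b) = -¾ - 3*b/4 - b²/4 (j(b) = -((b² + 4*b) + (3 - b))/4 = -(3 + b² + 3*b)/4 = -¾ - 3*b/4 - b²/4)
Y = 58 (Y = 61 - 3 = 58)
j(-8)*(Y + 28) = (-¾ - ¾*(-8) - ¼*(-8)²)*(58 + 28) = (-¾ + 6 - ¼*64)*86 = (-¾ + 6 - 16)*86 = -43/4*86 = -1849/2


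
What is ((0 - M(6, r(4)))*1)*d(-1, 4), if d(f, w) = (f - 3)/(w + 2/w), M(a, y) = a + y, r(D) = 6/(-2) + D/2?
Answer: 40/9 ≈ 4.4444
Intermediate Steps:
r(D) = -3 + D/2 (r(D) = 6*(-½) + D*(½) = -3 + D/2)
d(f, w) = (-3 + f)/(w + 2/w)
((0 - M(6, r(4)))*1)*d(-1, 4) = ((0 - (6 + (-3 + (½)*4)))*1)*(4*(-3 - 1)/(2 + 4²)) = ((0 - (6 + (-3 + 2)))*1)*(4*(-4)/(2 + 16)) = ((0 - (6 - 1))*1)*(4*(-4)/18) = ((0 - 1*5)*1)*(4*(1/18)*(-4)) = ((0 - 5)*1)*(-8/9) = -5*1*(-8/9) = -5*(-8/9) = 40/9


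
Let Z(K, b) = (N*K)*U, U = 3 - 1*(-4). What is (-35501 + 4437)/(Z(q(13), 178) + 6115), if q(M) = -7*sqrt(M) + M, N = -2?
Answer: -184302712/35075637 + 3044272*sqrt(13)/35075637 ≈ -4.9415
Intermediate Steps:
U = 7 (U = 3 + 4 = 7)
q(M) = M - 7*sqrt(M)
Z(K, b) = -14*K (Z(K, b) = -2*K*7 = -14*K)
(-35501 + 4437)/(Z(q(13), 178) + 6115) = (-35501 + 4437)/(-14*(13 - 7*sqrt(13)) + 6115) = -31064/((-182 + 98*sqrt(13)) + 6115) = -31064/(5933 + 98*sqrt(13))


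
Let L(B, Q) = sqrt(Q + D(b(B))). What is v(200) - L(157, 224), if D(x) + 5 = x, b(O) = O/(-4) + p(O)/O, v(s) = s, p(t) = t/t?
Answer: 200 - 3*sqrt(1969251)/314 ≈ 186.59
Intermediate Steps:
p(t) = 1
b(O) = 1/O - O/4 (b(O) = O/(-4) + 1/O = O*(-1/4) + 1/O = -O/4 + 1/O = 1/O - O/4)
D(x) = -5 + x
L(B, Q) = sqrt(-5 + Q + 1/B - B/4) (L(B, Q) = sqrt(Q + (-5 + (1/B - B/4))) = sqrt(Q + (-5 + 1/B - B/4)) = sqrt(-5 + Q + 1/B - B/4))
v(200) - L(157, 224) = 200 - sqrt(-20 - 1*157 + 4*224 + 4/157)/2 = 200 - sqrt(-20 - 157 + 896 + 4*(1/157))/2 = 200 - sqrt(-20 - 157 + 896 + 4/157)/2 = 200 - sqrt(112887/157)/2 = 200 - 3*sqrt(1969251)/157/2 = 200 - 3*sqrt(1969251)/314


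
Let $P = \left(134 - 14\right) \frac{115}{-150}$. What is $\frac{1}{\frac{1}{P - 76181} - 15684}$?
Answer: $- \frac{76273}{1196265733} \approx -6.3759 \cdot 10^{-5}$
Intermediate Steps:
$P = -92$ ($P = 120 \cdot 115 \left(- \frac{1}{150}\right) = 120 \left(- \frac{23}{30}\right) = -92$)
$\frac{1}{\frac{1}{P - 76181} - 15684} = \frac{1}{\frac{1}{-92 - 76181} - 15684} = \frac{1}{\frac{1}{-76273} - 15684} = \frac{1}{- \frac{1}{76273} - 15684} = \frac{1}{- \frac{1196265733}{76273}} = - \frac{76273}{1196265733}$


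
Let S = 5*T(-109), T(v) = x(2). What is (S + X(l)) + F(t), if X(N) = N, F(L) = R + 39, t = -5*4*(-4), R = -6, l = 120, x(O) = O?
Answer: 163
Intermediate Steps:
T(v) = 2
S = 10 (S = 5*2 = 10)
t = 80 (t = -20*(-4) = 80)
F(L) = 33 (F(L) = -6 + 39 = 33)
(S + X(l)) + F(t) = (10 + 120) + 33 = 130 + 33 = 163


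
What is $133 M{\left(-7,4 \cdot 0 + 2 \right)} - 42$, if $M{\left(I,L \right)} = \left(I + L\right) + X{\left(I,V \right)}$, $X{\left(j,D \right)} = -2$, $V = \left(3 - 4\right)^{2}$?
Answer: $-973$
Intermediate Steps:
$V = 1$ ($V = \left(-1\right)^{2} = 1$)
$M{\left(I,L \right)} = -2 + I + L$ ($M{\left(I,L \right)} = \left(I + L\right) - 2 = -2 + I + L$)
$133 M{\left(-7,4 \cdot 0 + 2 \right)} - 42 = 133 \left(-2 - 7 + \left(4 \cdot 0 + 2\right)\right) - 42 = 133 \left(-2 - 7 + \left(0 + 2\right)\right) - 42 = 133 \left(-2 - 7 + 2\right) - 42 = 133 \left(-7\right) - 42 = -931 - 42 = -973$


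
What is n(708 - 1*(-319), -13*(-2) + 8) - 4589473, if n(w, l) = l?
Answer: -4589439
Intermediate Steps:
n(708 - 1*(-319), -13*(-2) + 8) - 4589473 = (-13*(-2) + 8) - 4589473 = (26 + 8) - 4589473 = 34 - 4589473 = -4589439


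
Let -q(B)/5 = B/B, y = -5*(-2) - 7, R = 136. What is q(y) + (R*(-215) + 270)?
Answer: -28975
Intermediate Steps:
y = 3 (y = 10 - 7 = 3)
q(B) = -5 (q(B) = -5*B/B = -5*1 = -5)
q(y) + (R*(-215) + 270) = -5 + (136*(-215) + 270) = -5 + (-29240 + 270) = -5 - 28970 = -28975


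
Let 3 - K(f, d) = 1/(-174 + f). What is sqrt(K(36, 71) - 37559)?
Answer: I*sqrt(715216326)/138 ≈ 193.79*I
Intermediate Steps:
K(f, d) = 3 - 1/(-174 + f)
sqrt(K(36, 71) - 37559) = sqrt((-523 + 3*36)/(-174 + 36) - 37559) = sqrt((-523 + 108)/(-138) - 37559) = sqrt(-1/138*(-415) - 37559) = sqrt(415/138 - 37559) = sqrt(-5182727/138) = I*sqrt(715216326)/138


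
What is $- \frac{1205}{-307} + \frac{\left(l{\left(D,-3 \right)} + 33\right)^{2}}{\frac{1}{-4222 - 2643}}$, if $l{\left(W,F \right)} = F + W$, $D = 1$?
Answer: $- \frac{2025359150}{307} \approx -6.5973 \cdot 10^{6}$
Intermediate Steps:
$- \frac{1205}{-307} + \frac{\left(l{\left(D,-3 \right)} + 33\right)^{2}}{\frac{1}{-4222 - 2643}} = - \frac{1205}{-307} + \frac{\left(\left(-3 + 1\right) + 33\right)^{2}}{\frac{1}{-4222 - 2643}} = \left(-1205\right) \left(- \frac{1}{307}\right) + \frac{\left(-2 + 33\right)^{2}}{\frac{1}{-6865}} = \frac{1205}{307} + \frac{31^{2}}{- \frac{1}{6865}} = \frac{1205}{307} + 961 \left(-6865\right) = \frac{1205}{307} - 6597265 = - \frac{2025359150}{307}$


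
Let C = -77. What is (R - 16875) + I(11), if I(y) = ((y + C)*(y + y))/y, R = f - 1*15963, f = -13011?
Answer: -45981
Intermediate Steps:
R = -28974 (R = -13011 - 1*15963 = -13011 - 15963 = -28974)
I(y) = -154 + 2*y (I(y) = ((y - 77)*(y + y))/y = ((-77 + y)*(2*y))/y = (2*y*(-77 + y))/y = -154 + 2*y)
(R - 16875) + I(11) = (-28974 - 16875) + (-154 + 2*11) = -45849 + (-154 + 22) = -45849 - 132 = -45981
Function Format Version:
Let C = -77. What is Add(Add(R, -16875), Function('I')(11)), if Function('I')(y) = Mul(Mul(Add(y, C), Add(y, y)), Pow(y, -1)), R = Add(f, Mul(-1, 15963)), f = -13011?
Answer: -45981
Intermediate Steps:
R = -28974 (R = Add(-13011, Mul(-1, 15963)) = Add(-13011, -15963) = -28974)
Function('I')(y) = Add(-154, Mul(2, y)) (Function('I')(y) = Mul(Mul(Add(y, -77), Add(y, y)), Pow(y, -1)) = Mul(Mul(Add(-77, y), Mul(2, y)), Pow(y, -1)) = Mul(Mul(2, y, Add(-77, y)), Pow(y, -1)) = Add(-154, Mul(2, y)))
Add(Add(R, -16875), Function('I')(11)) = Add(Add(-28974, -16875), Add(-154, Mul(2, 11))) = Add(-45849, Add(-154, 22)) = Add(-45849, -132) = -45981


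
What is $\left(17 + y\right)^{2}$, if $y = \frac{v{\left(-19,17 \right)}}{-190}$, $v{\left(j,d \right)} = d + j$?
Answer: $\frac{2611456}{9025} \approx 289.36$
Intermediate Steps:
$y = \frac{1}{95}$ ($y = \frac{17 - 19}{-190} = \left(-2\right) \left(- \frac{1}{190}\right) = \frac{1}{95} \approx 0.010526$)
$\left(17 + y\right)^{2} = \left(17 + \frac{1}{95}\right)^{2} = \left(\frac{1616}{95}\right)^{2} = \frac{2611456}{9025}$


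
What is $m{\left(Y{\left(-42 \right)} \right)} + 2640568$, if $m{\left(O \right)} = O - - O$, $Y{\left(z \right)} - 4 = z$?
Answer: $2640492$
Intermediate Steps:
$Y{\left(z \right)} = 4 + z$
$m{\left(O \right)} = 2 O$ ($m{\left(O \right)} = O + O = 2 O$)
$m{\left(Y{\left(-42 \right)} \right)} + 2640568 = 2 \left(4 - 42\right) + 2640568 = 2 \left(-38\right) + 2640568 = -76 + 2640568 = 2640492$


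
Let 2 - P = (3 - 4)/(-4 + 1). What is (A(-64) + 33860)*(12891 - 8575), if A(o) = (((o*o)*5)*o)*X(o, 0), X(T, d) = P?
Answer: -27846918320/3 ≈ -9.2823e+9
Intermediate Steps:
P = 5/3 (P = 2 - (3 - 4)/(-4 + 1) = 2 - (-1)/(-3) = 2 - (-1)*(-1)/3 = 2 - 1*1/3 = 2 - 1/3 = 5/3 ≈ 1.6667)
X(T, d) = 5/3
A(o) = 25*o**3/3 (A(o) = (((o*o)*5)*o)*(5/3) = ((o**2*5)*o)*(5/3) = ((5*o**2)*o)*(5/3) = (5*o**3)*(5/3) = 25*o**3/3)
(A(-64) + 33860)*(12891 - 8575) = ((25/3)*(-64)**3 + 33860)*(12891 - 8575) = ((25/3)*(-262144) + 33860)*4316 = (-6553600/3 + 33860)*4316 = -6452020/3*4316 = -27846918320/3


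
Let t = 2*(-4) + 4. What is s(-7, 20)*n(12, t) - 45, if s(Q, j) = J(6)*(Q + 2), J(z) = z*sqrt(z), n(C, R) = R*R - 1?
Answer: -45 - 450*sqrt(6) ≈ -1147.3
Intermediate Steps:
t = -4 (t = -8 + 4 = -4)
n(C, R) = -1 + R**2 (n(C, R) = R**2 - 1 = -1 + R**2)
J(z) = z**(3/2)
s(Q, j) = 6*sqrt(6)*(2 + Q) (s(Q, j) = 6**(3/2)*(Q + 2) = (6*sqrt(6))*(2 + Q) = 6*sqrt(6)*(2 + Q))
s(-7, 20)*n(12, t) - 45 = (6*sqrt(6)*(2 - 7))*(-1 + (-4)**2) - 45 = (6*sqrt(6)*(-5))*(-1 + 16) - 45 = -30*sqrt(6)*15 - 45 = -450*sqrt(6) - 45 = -45 - 450*sqrt(6)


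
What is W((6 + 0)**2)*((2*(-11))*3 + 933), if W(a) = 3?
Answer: 2601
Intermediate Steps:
W((6 + 0)**2)*((2*(-11))*3 + 933) = 3*((2*(-11))*3 + 933) = 3*(-22*3 + 933) = 3*(-66 + 933) = 3*867 = 2601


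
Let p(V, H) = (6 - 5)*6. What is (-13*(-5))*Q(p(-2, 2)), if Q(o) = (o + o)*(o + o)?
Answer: 9360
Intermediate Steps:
p(V, H) = 6 (p(V, H) = 1*6 = 6)
Q(o) = 4*o**2 (Q(o) = (2*o)*(2*o) = 4*o**2)
(-13*(-5))*Q(p(-2, 2)) = (-13*(-5))*(4*6**2) = 65*(4*36) = 65*144 = 9360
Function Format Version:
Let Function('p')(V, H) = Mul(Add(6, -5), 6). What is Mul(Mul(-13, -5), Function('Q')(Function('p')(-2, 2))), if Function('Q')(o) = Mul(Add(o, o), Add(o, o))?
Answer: 9360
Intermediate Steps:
Function('p')(V, H) = 6 (Function('p')(V, H) = Mul(1, 6) = 6)
Function('Q')(o) = Mul(4, Pow(o, 2)) (Function('Q')(o) = Mul(Mul(2, o), Mul(2, o)) = Mul(4, Pow(o, 2)))
Mul(Mul(-13, -5), Function('Q')(Function('p')(-2, 2))) = Mul(Mul(-13, -5), Mul(4, Pow(6, 2))) = Mul(65, Mul(4, 36)) = Mul(65, 144) = 9360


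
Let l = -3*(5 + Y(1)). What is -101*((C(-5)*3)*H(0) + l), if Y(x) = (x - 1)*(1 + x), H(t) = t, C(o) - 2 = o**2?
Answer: 1515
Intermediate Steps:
C(o) = 2 + o**2
Y(x) = (1 + x)*(-1 + x) (Y(x) = (-1 + x)*(1 + x) = (1 + x)*(-1 + x))
l = -15 (l = -3*(5 + (-1 + 1**2)) = -3*(5 + (-1 + 1)) = -3*(5 + 0) = -3*5 = -15)
-101*((C(-5)*3)*H(0) + l) = -101*(((2 + (-5)**2)*3)*0 - 15) = -101*(((2 + 25)*3)*0 - 15) = -101*((27*3)*0 - 15) = -101*(81*0 - 15) = -101*(0 - 15) = -101*(-15) = 1515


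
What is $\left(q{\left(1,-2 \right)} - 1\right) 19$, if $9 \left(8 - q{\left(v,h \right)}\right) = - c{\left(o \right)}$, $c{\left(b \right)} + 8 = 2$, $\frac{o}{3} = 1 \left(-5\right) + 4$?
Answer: $\frac{361}{3} \approx 120.33$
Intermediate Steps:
$o = -3$ ($o = 3 \left(1 \left(-5\right) + 4\right) = 3 \left(-5 + 4\right) = 3 \left(-1\right) = -3$)
$c{\left(b \right)} = -6$ ($c{\left(b \right)} = -8 + 2 = -6$)
$q{\left(v,h \right)} = \frac{22}{3}$ ($q{\left(v,h \right)} = 8 - \frac{\left(-1\right) \left(-6\right)}{9} = 8 - \frac{2}{3} = \frac{22}{3}$)
$\left(q{\left(1,-2 \right)} - 1\right) 19 = \left(\frac{22}{3} - 1\right) 19 = \frac{19}{3} \cdot 19 = \frac{361}{3}$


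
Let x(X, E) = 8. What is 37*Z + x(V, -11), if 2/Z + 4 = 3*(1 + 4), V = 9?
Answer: 162/11 ≈ 14.727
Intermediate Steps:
Z = 2/11 (Z = 2/(-4 + 3*(1 + 4)) = 2/(-4 + 3*5) = 2/(-4 + 15) = 2/11 ≈ 0.18182)
37*Z + x(V, -11) = 37*(2/11) + 8 = 74/11 + 8 = 162/11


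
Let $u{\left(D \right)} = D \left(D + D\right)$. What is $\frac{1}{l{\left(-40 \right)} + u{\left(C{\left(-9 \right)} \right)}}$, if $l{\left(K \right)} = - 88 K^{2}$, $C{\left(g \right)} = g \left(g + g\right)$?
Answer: $- \frac{1}{88312} \approx -1.1323 \cdot 10^{-5}$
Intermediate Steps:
$C{\left(g \right)} = 2 g^{2}$ ($C{\left(g \right)} = g 2 g = 2 g^{2}$)
$u{\left(D \right)} = 2 D^{2}$ ($u{\left(D \right)} = D 2 D = 2 D^{2}$)
$\frac{1}{l{\left(-40 \right)} + u{\left(C{\left(-9 \right)} \right)}} = \frac{1}{- 88 \left(-40\right)^{2} + 2 \left(2 \left(-9\right)^{2}\right)^{2}} = \frac{1}{\left(-88\right) 1600 + 2 \left(2 \cdot 81\right)^{2}} = \frac{1}{-140800 + 2 \cdot 162^{2}} = \frac{1}{-140800 + 2 \cdot 26244} = \frac{1}{-140800 + 52488} = \frac{1}{-88312} = - \frac{1}{88312}$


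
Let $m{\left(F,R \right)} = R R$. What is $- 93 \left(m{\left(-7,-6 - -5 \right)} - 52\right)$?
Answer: $4743$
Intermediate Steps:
$m{\left(F,R \right)} = R^{2}$
$- 93 \left(m{\left(-7,-6 - -5 \right)} - 52\right) = - 93 \left(\left(-6 - -5\right)^{2} - 52\right) = - 93 \left(\left(-6 + 5\right)^{2} - 52\right) = - 93 \left(\left(-1\right)^{2} - 52\right) = - 93 \left(1 - 52\right) = \left(-93\right) \left(-51\right) = 4743$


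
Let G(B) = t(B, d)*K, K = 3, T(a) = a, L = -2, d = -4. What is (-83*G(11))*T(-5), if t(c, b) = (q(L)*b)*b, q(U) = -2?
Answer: -39840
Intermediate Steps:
t(c, b) = -2*b² (t(c, b) = (-2*b)*b = -2*b²)
G(B) = -96 (G(B) = -2*(-4)²*3 = -2*16*3 = -32*3 = -96)
(-83*G(11))*T(-5) = -83*(-96)*(-5) = 7968*(-5) = -39840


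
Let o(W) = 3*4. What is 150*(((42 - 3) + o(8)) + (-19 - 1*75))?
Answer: -6450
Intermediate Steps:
o(W) = 12
150*(((42 - 3) + o(8)) + (-19 - 1*75)) = 150*(((42 - 3) + 12) + (-19 - 1*75)) = 150*((39 + 12) + (-19 - 75)) = 150*(51 - 94) = 150*(-43) = -6450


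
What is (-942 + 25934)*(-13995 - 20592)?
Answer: -864398304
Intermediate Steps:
(-942 + 25934)*(-13995 - 20592) = 24992*(-34587) = -864398304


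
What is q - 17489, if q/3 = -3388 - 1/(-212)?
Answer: -5862433/212 ≈ -27653.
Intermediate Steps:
q = -2154765/212 (q = 3*(-3388 - 1/(-212)) = 3*(-3388 - 1*(-1/212)) = 3*(-3388 + 1/212) = 3*(-718255/212) = -2154765/212 ≈ -10164.)
q - 17489 = -2154765/212 - 17489 = -5862433/212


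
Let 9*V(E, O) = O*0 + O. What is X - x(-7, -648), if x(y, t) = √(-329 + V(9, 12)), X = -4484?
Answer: -4484 - I*√2949/3 ≈ -4484.0 - 18.102*I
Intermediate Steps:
V(E, O) = O/9 (V(E, O) = (O*0 + O)/9 = (0 + O)/9 = O/9)
x(y, t) = I*√2949/3 (x(y, t) = √(-329 + (⅑)*12) = √(-329 + 4/3) = √(-983/3) = I*√2949/3)
X - x(-7, -648) = -4484 - I*√2949/3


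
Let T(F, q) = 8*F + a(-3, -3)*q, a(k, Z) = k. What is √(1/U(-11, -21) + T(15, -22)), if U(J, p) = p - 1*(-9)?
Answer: √6693/6 ≈ 13.635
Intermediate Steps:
T(F, q) = -3*q + 8*F (T(F, q) = 8*F - 3*q = -3*q + 8*F)
U(J, p) = 9 + p (U(J, p) = p + 9 = 9 + p)
√(1/U(-11, -21) + T(15, -22)) = √(1/(9 - 21) + (-3*(-22) + 8*15)) = √(1/(-12) + (66 + 120)) = √(-1/12 + 186) = √(2231/12) = √6693/6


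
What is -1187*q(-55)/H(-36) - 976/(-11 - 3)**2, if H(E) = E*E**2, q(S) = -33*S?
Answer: 31393927/762048 ≈ 41.197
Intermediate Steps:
H(E) = E**3
-1187*q(-55)/H(-36) - 976/(-11 - 3)**2 = -1187/((-36)**3/((-33*(-55)))) - 976/(-11 - 3)**2 = -1187/((-46656/1815)) - 976/((-14)**2) = -1187/((-46656*1/1815)) - 976/196 = -1187/(-15552/605) - 976*1/196 = -1187*(-605/15552) - 244/49 = 718135/15552 - 244/49 = 31393927/762048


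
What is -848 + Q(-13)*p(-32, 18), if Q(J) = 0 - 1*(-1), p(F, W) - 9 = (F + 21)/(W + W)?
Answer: -30215/36 ≈ -839.31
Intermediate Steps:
p(F, W) = 9 + (21 + F)/(2*W) (p(F, W) = 9 + (F + 21)/(W + W) = 9 + (21 + F)/((2*W)) = 9 + (21 + F)*(1/(2*W)) = 9 + (21 + F)/(2*W))
Q(J) = 1 (Q(J) = 0 + 1 = 1)
-848 + Q(-13)*p(-32, 18) = -848 + 1*((1/2)*(21 - 32 + 18*18)/18) = -848 + 1*((1/2)*(1/18)*(21 - 32 + 324)) = -848 + 1*((1/2)*(1/18)*313) = -848 + 1*(313/36) = -848 + 313/36 = -30215/36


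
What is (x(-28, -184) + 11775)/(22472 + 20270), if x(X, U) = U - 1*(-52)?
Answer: 11643/42742 ≈ 0.27240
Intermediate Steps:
x(X, U) = 52 + U (x(X, U) = U + 52 = 52 + U)
(x(-28, -184) + 11775)/(22472 + 20270) = ((52 - 184) + 11775)/(22472 + 20270) = (-132 + 11775)/42742 = 11643*(1/42742) = 11643/42742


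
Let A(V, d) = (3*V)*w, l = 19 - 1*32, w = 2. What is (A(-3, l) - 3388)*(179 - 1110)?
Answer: 3170986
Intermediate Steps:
l = -13 (l = 19 - 32 = -13)
A(V, d) = 6*V (A(V, d) = (3*V)*2 = 6*V)
(A(-3, l) - 3388)*(179 - 1110) = (6*(-3) - 3388)*(179 - 1110) = (-18 - 3388)*(-931) = -3406*(-931) = 3170986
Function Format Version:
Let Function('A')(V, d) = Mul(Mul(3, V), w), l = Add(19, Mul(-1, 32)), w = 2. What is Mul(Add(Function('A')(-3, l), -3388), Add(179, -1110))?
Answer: 3170986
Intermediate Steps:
l = -13 (l = Add(19, -32) = -13)
Function('A')(V, d) = Mul(6, V) (Function('A')(V, d) = Mul(Mul(3, V), 2) = Mul(6, V))
Mul(Add(Function('A')(-3, l), -3388), Add(179, -1110)) = Mul(Add(Mul(6, -3), -3388), Add(179, -1110)) = Mul(Add(-18, -3388), -931) = Mul(-3406, -931) = 3170986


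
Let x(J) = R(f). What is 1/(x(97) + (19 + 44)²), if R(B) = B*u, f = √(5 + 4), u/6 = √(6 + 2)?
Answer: 49/194449 - 4*√2/1750041 ≈ 0.00024876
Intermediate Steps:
u = 12*√2 (u = 6*√(6 + 2) = 6*√8 = 6*(2*√2) = 12*√2 ≈ 16.971)
f = 3 (f = √9 = 3)
R(B) = 12*B*√2 (R(B) = B*(12*√2) = 12*B*√2)
x(J) = 36*√2 (x(J) = 12*3*√2 = 36*√2)
1/(x(97) + (19 + 44)²) = 1/(36*√2 + (19 + 44)²) = 1/(36*√2 + 63²) = 1/(36*√2 + 3969) = 1/(3969 + 36*√2)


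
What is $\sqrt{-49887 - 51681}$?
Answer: $184 i \sqrt{3} \approx 318.7 i$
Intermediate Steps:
$\sqrt{-49887 - 51681} = \sqrt{-101568} = 184 i \sqrt{3}$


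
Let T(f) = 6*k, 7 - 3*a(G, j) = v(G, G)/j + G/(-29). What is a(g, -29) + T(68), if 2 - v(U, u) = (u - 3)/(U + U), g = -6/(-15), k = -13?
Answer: -43849/580 ≈ -75.602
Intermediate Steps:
g = ⅖ (g = -6*(-1/15) = ⅖ ≈ 0.40000)
v(U, u) = 2 - (-3 + u)/(2*U) (v(U, u) = 2 - (u - 3)/(U + U) = 2 - (-3 + u)/(2*U))
a(G, j) = 7/3 + G/87 - (3 + 3*G)/(6*G*j) (a(G, j) = 7/3 - (((3 - G + 4*G)/(2*G))/j + G/(-29))/3 = 7/3 - (((3 + 3*G)/(2*G))/j + G*(-1/29))/3 = 7/3 - ((3 + 3*G)/(2*G*j) - G/29)/3 = 7/3 - (-G/29 + (3 + 3*G)/(2*G*j))/3 = 7/3 + (G/87 - (3 + 3*G)/(6*G*j)) = 7/3 + G/87 - (3 + 3*G)/(6*G*j))
T(f) = -78 (T(f) = 6*(-13) = -78)
a(g, -29) + T(68) = (1/174)*(-87 - 87*⅖ + 2*(⅖)*(-29)*(203 + ⅖))/((⅖)*(-29)) - 78 = (1/174)*(5/2)*(-1/29)*(-87 - 174/5 + 2*(⅖)*(-29)*(1017/5)) - 78 = (1/174)*(5/2)*(-1/29)*(-87 - 174/5 - 117972/25) - 78 = (1/174)*(5/2)*(-1/29)*(-121017/25) - 78 = 1391/580 - 78 = -43849/580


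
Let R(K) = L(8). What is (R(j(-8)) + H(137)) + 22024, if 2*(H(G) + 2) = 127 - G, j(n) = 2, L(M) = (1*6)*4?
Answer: 22041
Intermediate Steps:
L(M) = 24 (L(M) = 6*4 = 24)
R(K) = 24
H(G) = 123/2 - G/2 (H(G) = -2 + (127 - G)/2 = -2 + (127/2 - G/2) = 123/2 - G/2)
(R(j(-8)) + H(137)) + 22024 = (24 + (123/2 - ½*137)) + 22024 = (24 + (123/2 - 137/2)) + 22024 = (24 - 7) + 22024 = 17 + 22024 = 22041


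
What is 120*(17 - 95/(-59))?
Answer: 131760/59 ≈ 2233.2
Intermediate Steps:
120*(17 - 95/(-59)) = 120*(17 - 95*(-1/59)) = 120*(17 + 95/59) = 120*(1098/59) = 131760/59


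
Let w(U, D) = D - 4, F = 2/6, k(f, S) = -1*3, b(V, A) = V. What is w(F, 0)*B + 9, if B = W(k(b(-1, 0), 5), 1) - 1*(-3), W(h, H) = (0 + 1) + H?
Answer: -11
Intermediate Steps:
k(f, S) = -3
F = ⅓ (F = 2*(⅙) = ⅓ ≈ 0.33333)
W(h, H) = 1 + H
B = 5 (B = (1 + 1) - 1*(-3) = 2 + 3 = 5)
w(U, D) = -4 + D
w(F, 0)*B + 9 = (-4 + 0)*5 + 9 = -4*5 + 9 = -20 + 9 = -11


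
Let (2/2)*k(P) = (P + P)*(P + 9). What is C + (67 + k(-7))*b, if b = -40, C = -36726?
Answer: -38286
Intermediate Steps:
k(P) = 2*P*(9 + P) (k(P) = (P + P)*(P + 9) = (2*P)*(9 + P) = 2*P*(9 + P))
C + (67 + k(-7))*b = -36726 + (67 + 2*(-7)*(9 - 7))*(-40) = -36726 + (67 + 2*(-7)*2)*(-40) = -36726 + (67 - 28)*(-40) = -36726 + 39*(-40) = -36726 - 1560 = -38286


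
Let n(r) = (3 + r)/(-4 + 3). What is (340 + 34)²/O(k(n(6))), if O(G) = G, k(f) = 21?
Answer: 139876/21 ≈ 6660.8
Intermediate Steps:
n(r) = -3 - r (n(r) = (3 + r)/(-1) = (3 + r)*(-1) = -3 - r)
(340 + 34)²/O(k(n(6))) = (340 + 34)²/21 = 374²*(1/21) = 139876*(1/21) = 139876/21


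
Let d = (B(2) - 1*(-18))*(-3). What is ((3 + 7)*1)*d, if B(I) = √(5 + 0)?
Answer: -540 - 30*√5 ≈ -607.08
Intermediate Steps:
B(I) = √5
d = -54 - 3*√5 (d = (√5 - 1*(-18))*(-3) = (√5 + 18)*(-3) = (18 + √5)*(-3) = -54 - 3*√5 ≈ -60.708)
((3 + 7)*1)*d = ((3 + 7)*1)*(-54 - 3*√5) = (10*1)*(-54 - 3*√5) = 10*(-54 - 3*√5) = -540 - 30*√5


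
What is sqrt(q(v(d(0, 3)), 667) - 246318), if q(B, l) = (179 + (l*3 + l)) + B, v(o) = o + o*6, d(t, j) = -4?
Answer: I*sqrt(243499) ≈ 493.46*I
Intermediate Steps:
v(o) = 7*o (v(o) = o + 6*o = 7*o)
q(B, l) = 179 + B + 4*l (q(B, l) = (179 + (3*l + l)) + B = (179 + 4*l) + B = 179 + B + 4*l)
sqrt(q(v(d(0, 3)), 667) - 246318) = sqrt((179 + 7*(-4) + 4*667) - 246318) = sqrt((179 - 28 + 2668) - 246318) = sqrt(2819 - 246318) = sqrt(-243499) = I*sqrt(243499)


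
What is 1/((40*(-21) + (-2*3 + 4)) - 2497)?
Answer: -1/3339 ≈ -0.00029949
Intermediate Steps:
1/((40*(-21) + (-2*3 + 4)) - 2497) = 1/((-840 + (-6 + 4)) - 2497) = 1/((-840 - 2) - 2497) = 1/(-842 - 2497) = 1/(-3339) = -1/3339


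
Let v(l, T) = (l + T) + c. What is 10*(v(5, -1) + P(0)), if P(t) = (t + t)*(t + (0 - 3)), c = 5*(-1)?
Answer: -10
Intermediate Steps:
c = -5
v(l, T) = -5 + T + l (v(l, T) = (l + T) - 5 = (T + l) - 5 = -5 + T + l)
P(t) = 2*t*(-3 + t) (P(t) = (2*t)*(t - 3) = (2*t)*(-3 + t) = 2*t*(-3 + t))
10*(v(5, -1) + P(0)) = 10*((-5 - 1 + 5) + 2*0*(-3 + 0)) = 10*(-1 + 2*0*(-3)) = 10*(-1 + 0) = 10*(-1) = -10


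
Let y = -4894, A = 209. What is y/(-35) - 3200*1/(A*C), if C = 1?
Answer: 910846/7315 ≈ 124.52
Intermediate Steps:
y/(-35) - 3200*1/(A*C) = -4894/(-35) - 3200/(1*209) = -4894*(-1/35) - 3200/209 = 4894/35 - 3200*1/209 = 4894/35 - 3200/209 = 910846/7315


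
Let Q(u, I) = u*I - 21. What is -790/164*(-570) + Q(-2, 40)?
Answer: 108434/41 ≈ 2644.7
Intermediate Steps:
Q(u, I) = -21 + I*u (Q(u, I) = I*u - 21 = -21 + I*u)
-790/164*(-570) + Q(-2, 40) = -790/164*(-570) + (-21 + 40*(-2)) = -790*1/164*(-570) + (-21 - 80) = -395/82*(-570) - 101 = 112575/41 - 101 = 108434/41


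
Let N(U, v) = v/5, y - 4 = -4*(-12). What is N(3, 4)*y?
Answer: 208/5 ≈ 41.600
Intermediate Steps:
y = 52 (y = 4 - 4*(-12) = 4 + 48 = 52)
N(U, v) = v/5 (N(U, v) = v*(⅕) = v/5)
N(3, 4)*y = ((⅕)*4)*52 = (⅘)*52 = 208/5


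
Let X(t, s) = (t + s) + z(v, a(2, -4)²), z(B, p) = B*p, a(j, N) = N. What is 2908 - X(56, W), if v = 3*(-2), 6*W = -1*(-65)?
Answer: 17623/6 ≈ 2937.2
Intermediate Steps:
W = 65/6 (W = (-1*(-65))/6 = (⅙)*65 = 65/6 ≈ 10.833)
v = -6
X(t, s) = -96 + s + t (X(t, s) = (t + s) - 6*(-4)² = (s + t) - 6*16 = (s + t) - 96 = -96 + s + t)
2908 - X(56, W) = 2908 - (-96 + 65/6 + 56) = 2908 - 1*(-175/6) = 2908 + 175/6 = 17623/6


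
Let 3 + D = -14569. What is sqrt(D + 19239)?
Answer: sqrt(4667) ≈ 68.315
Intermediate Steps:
D = -14572 (D = -3 - 14569 = -14572)
sqrt(D + 19239) = sqrt(-14572 + 19239) = sqrt(4667)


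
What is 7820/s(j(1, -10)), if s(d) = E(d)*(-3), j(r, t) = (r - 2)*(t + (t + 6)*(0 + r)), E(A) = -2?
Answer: 3910/3 ≈ 1303.3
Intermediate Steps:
j(r, t) = (-2 + r)*(t + r*(6 + t)) (j(r, t) = (-2 + r)*(t + (6 + t)*r) = (-2 + r)*(t + r*(6 + t)))
s(d) = 6 (s(d) = -2*(-3) = 6)
7820/s(j(1, -10)) = 7820/6 = 7820*(1/6) = 3910/3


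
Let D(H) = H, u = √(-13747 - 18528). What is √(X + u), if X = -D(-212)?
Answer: √(212 + 5*I*√1291) ≈ 15.651 + 5.7395*I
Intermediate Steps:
u = 5*I*√1291 (u = √(-32275) = 5*I*√1291 ≈ 179.65*I)
X = 212 (X = -1*(-212) = 212)
√(X + u) = √(212 + 5*I*√1291)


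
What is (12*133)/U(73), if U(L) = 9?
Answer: 532/3 ≈ 177.33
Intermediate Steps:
(12*133)/U(73) = (12*133)/9 = 1596*(1/9) = 532/3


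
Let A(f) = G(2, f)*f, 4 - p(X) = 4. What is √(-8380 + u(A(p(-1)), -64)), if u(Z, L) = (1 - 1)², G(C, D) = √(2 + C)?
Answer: 2*I*√2095 ≈ 91.542*I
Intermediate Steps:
p(X) = 0 (p(X) = 4 - 1*4 = 4 - 4 = 0)
A(f) = 2*f (A(f) = √(2 + 2)*f = √4*f = 2*f)
u(Z, L) = 0 (u(Z, L) = 0² = 0)
√(-8380 + u(A(p(-1)), -64)) = √(-8380 + 0) = √(-8380) = 2*I*√2095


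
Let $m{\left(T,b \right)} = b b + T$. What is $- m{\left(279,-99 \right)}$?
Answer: $-10080$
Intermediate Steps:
$m{\left(T,b \right)} = T + b^{2}$ ($m{\left(T,b \right)} = b^{2} + T = T + b^{2}$)
$- m{\left(279,-99 \right)} = - (279 + \left(-99\right)^{2}) = - (279 + 9801) = \left(-1\right) 10080 = -10080$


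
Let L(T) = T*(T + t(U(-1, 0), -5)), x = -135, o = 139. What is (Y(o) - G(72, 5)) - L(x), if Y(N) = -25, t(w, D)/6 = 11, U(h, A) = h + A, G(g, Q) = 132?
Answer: -9472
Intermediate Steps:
U(h, A) = A + h
t(w, D) = 66 (t(w, D) = 6*11 = 66)
L(T) = T*(66 + T) (L(T) = T*(T + 66) = T*(66 + T))
(Y(o) - G(72, 5)) - L(x) = (-25 - 1*132) - (-135)*(66 - 135) = (-25 - 132) - (-135)*(-69) = -157 - 1*9315 = -157 - 9315 = -9472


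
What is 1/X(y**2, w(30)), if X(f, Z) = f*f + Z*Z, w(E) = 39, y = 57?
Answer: 1/10557522 ≈ 9.4719e-8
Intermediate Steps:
X(f, Z) = Z**2 + f**2 (X(f, Z) = f**2 + Z**2 = Z**2 + f**2)
1/X(y**2, w(30)) = 1/(39**2 + (57**2)**2) = 1/(1521 + 3249**2) = 1/(1521 + 10556001) = 1/10557522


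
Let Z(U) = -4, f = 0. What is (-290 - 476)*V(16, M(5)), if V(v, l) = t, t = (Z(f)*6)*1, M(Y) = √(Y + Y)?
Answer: 18384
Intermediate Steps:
M(Y) = √2*√Y (M(Y) = √(2*Y) = √2*√Y)
t = -24 (t = -4*6*1 = -24*1 = -24)
V(v, l) = -24
(-290 - 476)*V(16, M(5)) = (-290 - 476)*(-24) = -766*(-24) = 18384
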